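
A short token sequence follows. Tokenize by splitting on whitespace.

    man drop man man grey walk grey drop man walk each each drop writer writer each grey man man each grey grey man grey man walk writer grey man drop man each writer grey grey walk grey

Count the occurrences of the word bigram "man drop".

Scanning the 36 overlapping bigram windows for "man drop":
  position 1–2: man drop
  position 29–30: man drop

2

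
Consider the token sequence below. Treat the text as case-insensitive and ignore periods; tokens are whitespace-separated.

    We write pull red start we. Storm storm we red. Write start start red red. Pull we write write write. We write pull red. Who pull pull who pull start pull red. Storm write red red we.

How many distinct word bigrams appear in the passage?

28

37 tokens → 36 bigram windows in total.
Repeated bigrams (each contributes count−1 duplicates):
  pull red: 3
  we write: 3
  red red: 2
  who pull: 2
  write pull: 2
  write write: 2
8 duplicate windows → 36 − 8 = 28 distinct.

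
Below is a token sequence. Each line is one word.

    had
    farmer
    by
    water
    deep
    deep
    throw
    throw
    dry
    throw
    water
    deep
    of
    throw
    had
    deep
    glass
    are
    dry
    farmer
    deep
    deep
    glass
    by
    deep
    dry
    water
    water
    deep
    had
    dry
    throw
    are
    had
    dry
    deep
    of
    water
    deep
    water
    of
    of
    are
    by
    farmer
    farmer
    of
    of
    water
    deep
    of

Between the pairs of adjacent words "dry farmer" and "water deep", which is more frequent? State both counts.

"water deep" (5 vs 1)

"dry farmer": 1 occurrence
"water deep": 5 occurrences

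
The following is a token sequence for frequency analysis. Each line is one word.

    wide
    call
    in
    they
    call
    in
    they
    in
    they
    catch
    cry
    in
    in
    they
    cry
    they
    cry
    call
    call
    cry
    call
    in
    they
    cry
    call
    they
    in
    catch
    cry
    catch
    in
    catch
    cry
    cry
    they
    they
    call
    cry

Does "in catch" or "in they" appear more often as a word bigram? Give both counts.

"in they" (5 vs 2)

"in catch": 2 occurrences
"in they": 5 occurrences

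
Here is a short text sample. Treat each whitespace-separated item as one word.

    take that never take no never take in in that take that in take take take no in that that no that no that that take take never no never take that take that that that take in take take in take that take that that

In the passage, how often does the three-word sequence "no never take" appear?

2

Scanning the 44 overlapping trigram windows for "no never take":
  position 5–7: no never take
  position 29–31: no never take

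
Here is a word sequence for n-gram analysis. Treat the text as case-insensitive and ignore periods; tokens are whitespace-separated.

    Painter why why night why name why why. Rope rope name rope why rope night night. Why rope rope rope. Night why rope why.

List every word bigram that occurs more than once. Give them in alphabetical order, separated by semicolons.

night why; rope night; rope rope; rope why; why rope; why why

Bigram counts meeting the condition (more than once):
  night why: 3
  rope night: 2
  rope rope: 3
  rope why: 2
  why rope: 4
  why why: 2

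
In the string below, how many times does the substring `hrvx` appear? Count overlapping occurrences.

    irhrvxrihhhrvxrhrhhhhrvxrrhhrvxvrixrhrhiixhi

4

Sliding a length-4 window over the 44 characters (41 positions):
  position 3–6: hrvx
  position 11–14: hrvx
  position 21–24: hrvx
  position 28–31: hrvx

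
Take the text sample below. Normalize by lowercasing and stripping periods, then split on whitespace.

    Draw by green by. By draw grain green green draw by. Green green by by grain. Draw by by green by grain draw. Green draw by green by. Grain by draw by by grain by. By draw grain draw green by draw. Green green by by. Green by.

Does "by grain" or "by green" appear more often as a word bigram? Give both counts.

"by grain": 4 occurrences
"by green": 5 occurrences

"by green" (5 vs 4)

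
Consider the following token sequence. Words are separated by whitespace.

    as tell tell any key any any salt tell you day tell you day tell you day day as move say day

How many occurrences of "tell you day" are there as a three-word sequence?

Scanning the 20 overlapping trigram windows for "tell you day":
  position 9–11: tell you day
  position 12–14: tell you day
  position 15–17: tell you day

3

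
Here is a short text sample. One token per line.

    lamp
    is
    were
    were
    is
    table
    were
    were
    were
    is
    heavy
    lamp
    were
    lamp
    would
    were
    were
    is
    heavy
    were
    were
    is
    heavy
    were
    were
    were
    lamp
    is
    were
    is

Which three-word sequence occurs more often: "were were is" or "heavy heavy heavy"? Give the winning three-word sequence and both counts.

"were were is" (4 vs 0)

"were were is": 4 occurrences
"heavy heavy heavy": 0 occurrences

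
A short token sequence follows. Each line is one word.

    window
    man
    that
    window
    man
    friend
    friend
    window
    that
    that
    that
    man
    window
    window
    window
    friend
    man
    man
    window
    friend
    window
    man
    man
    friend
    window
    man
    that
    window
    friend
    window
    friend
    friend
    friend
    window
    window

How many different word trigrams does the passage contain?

28

35 tokens → 33 trigram windows in total.
Repeated trigrams (each contributes count−1 duplicates):
  friend friend window: 2
  friend window man: 2
  man that window: 2
  window friend window: 2
  window man that: 2
5 duplicate windows → 33 − 5 = 28 distinct.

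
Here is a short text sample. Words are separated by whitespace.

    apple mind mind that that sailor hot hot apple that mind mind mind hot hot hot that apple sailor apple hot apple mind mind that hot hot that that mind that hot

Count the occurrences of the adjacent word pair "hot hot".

4

Scanning the 31 overlapping bigram windows for "hot hot":
  position 7–8: hot hot
  position 14–15: hot hot
  position 15–16: hot hot
  position 26–27: hot hot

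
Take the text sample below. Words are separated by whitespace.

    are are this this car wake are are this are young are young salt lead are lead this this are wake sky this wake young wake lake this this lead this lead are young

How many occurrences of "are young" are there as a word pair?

Scanning the 33 overlapping bigram windows for "are young":
  position 10–11: are young
  position 12–13: are young
  position 33–34: are young

3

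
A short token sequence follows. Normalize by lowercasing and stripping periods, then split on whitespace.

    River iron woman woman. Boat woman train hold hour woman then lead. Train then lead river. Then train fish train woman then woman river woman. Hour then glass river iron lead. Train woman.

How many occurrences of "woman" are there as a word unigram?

8

Scanning the 33 tokens for "woman":
  position 3: woman
  position 4: woman
  position 6: woman
  position 10: woman
  position 21: woman
  position 23: woman
  position 25: woman
  position 33: woman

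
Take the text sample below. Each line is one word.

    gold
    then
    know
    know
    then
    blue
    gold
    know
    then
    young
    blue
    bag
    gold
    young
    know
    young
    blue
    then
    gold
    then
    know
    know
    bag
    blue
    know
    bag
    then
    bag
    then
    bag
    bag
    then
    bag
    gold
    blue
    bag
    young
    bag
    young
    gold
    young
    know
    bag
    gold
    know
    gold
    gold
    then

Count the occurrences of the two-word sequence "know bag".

Scanning the 47 overlapping bigram windows for "know bag":
  position 22–23: know bag
  position 25–26: know bag
  position 42–43: know bag

3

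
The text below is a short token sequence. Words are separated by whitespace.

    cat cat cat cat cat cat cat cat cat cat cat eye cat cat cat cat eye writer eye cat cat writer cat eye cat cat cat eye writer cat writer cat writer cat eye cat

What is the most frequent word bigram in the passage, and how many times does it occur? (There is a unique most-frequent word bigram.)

"cat cat", 16 times

Bigram frequencies (highest first):
  cat cat: 16
  cat eye: 5
  eye cat: 4
  writer cat: 4
  cat writer: 3
  eye writer: 2
  … (1 more, each ≤ 1)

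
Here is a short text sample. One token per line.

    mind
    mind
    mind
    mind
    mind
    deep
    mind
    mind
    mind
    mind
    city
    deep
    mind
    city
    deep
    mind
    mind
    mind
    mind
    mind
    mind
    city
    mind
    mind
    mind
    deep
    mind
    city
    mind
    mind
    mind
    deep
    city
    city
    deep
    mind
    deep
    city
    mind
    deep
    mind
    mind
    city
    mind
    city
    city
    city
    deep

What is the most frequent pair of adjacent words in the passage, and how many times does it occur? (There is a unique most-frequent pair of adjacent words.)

Bigram frequencies (highest first):
  mind mind: 17
  deep mind: 6
  mind city: 6
  mind deep: 5
  city deep: 4
  city mind: 4
  … (2 more, each ≤ 3)

"mind mind", 17 times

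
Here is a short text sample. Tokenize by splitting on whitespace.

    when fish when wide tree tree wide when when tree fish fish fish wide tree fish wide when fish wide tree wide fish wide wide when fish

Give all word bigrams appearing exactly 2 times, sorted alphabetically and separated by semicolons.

fish fish; tree fish; tree wide

Bigram counts meeting the condition (exactly 2 times):
  fish fish: 2
  tree fish: 2
  tree wide: 2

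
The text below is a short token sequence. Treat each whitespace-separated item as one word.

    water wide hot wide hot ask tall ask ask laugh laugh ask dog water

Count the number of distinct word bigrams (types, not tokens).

14 tokens → 13 bigram windows in total.
Repeated bigrams (each contributes count−1 duplicates):
  wide hot: 2
1 duplicate windows → 13 − 1 = 12 distinct.

12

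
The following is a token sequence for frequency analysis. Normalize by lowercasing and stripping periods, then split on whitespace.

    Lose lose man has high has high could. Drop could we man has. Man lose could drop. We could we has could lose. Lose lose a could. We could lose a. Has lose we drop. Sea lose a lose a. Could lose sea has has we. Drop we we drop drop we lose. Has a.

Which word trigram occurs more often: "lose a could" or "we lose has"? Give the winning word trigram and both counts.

"lose a could": 2 occurrences
"we lose has": 1 occurrence

"lose a could" (2 vs 1)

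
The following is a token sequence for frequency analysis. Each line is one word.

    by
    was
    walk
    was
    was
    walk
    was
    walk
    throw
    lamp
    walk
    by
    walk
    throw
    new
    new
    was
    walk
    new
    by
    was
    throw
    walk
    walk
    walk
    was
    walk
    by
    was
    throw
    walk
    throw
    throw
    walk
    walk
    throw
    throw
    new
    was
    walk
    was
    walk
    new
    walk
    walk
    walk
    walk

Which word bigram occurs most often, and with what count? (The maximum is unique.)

Bigram frequencies (highest first):
  was walk: 7
  walk walk: 6
  walk was: 4
  walk throw: 4
  by was: 3
  throw walk: 3
  … (13 more, each ≤ 2)

"was walk", 7 times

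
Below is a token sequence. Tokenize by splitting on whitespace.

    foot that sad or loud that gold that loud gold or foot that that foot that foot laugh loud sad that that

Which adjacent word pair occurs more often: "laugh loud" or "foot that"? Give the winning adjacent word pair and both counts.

"laugh loud": 1 occurrence
"foot that": 3 occurrences

"foot that" (3 vs 1)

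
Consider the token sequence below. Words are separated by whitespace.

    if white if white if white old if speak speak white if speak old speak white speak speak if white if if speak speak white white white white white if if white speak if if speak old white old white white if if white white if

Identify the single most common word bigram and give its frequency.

"white if", 7 times

Bigram frequencies (highest first):
  white if: 7
  if white: 6
  white white: 6
  if speak: 4
  if if: 4
  speak speak: 3
  … (8 more, each ≤ 3)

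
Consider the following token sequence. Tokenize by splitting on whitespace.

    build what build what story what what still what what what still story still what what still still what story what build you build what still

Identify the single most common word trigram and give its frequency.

Trigram frequencies (highest first):
  what what still: 3
  what story what: 2
  still what what: 2
  build what build: 1
  what build what: 1
  build what story: 1
  … (14 more, each ≤ 1)

"what what still", 3 times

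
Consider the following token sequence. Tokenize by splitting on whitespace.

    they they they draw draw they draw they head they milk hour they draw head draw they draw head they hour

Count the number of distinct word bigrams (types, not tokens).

12

21 tokens → 20 bigram windows in total.
Repeated bigrams (each contributes count−1 duplicates):
  they draw: 4
  draw they: 3
  draw head: 2
  head they: 2
  they they: 2
8 duplicate windows → 20 − 8 = 12 distinct.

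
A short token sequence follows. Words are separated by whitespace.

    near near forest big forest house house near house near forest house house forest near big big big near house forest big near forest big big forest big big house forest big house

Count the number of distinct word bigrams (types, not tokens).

14

33 tokens → 32 bigram windows in total.
Repeated bigrams (each contributes count−1 duplicates):
  forest big: 5
  big big: 4
  house forest: 3
  near forest: 3
  big forest: 2
  big house: 2
  big near: 2
  forest house: 2
  … (3 more repeated)
18 duplicate windows → 32 − 18 = 14 distinct.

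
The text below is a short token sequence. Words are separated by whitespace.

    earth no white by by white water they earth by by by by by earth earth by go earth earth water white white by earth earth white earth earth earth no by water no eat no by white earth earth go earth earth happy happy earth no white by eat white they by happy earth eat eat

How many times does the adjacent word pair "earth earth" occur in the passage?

Scanning the 56 overlapping bigram windows for "earth earth":
  position 15–16: earth earth
  position 19–20: earth earth
  position 25–26: earth earth
  position 28–29: earth earth
  position 29–30: earth earth
  position 39–40: earth earth
  position 42–43: earth earth

7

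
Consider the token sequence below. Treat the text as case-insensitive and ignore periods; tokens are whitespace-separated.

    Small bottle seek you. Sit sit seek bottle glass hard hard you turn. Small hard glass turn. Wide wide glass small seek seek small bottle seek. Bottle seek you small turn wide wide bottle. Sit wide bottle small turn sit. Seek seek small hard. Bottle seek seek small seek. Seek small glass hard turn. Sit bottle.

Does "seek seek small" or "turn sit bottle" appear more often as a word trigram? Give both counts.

"seek seek small": 4 occurrences
"turn sit bottle": 1 occurrence

"seek seek small" (4 vs 1)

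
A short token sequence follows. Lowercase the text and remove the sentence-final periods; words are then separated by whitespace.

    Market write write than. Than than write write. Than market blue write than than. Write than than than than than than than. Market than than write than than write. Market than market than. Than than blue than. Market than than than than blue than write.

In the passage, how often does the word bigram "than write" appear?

Scanning the 44 overlapping bigram windows for "than write":
  position 6–7: than write
  position 14–15: than write
  position 25–26: than write
  position 28–29: than write
  position 44–45: than write

5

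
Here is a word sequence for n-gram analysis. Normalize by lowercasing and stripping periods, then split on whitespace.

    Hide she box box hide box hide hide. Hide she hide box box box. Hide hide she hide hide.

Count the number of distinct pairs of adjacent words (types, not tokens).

7

19 tokens → 18 bigram windows in total.
Repeated bigrams (each contributes count−1 duplicates):
  hide hide: 4
  box box: 3
  box hide: 3
  hide she: 3
  hide box: 2
  she hide: 2
11 duplicate windows → 18 − 11 = 7 distinct.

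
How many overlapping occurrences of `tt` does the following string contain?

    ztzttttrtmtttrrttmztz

Sliding a length-2 window over the 21 characters (20 positions):
  position 4–5: tt
  position 5–6: tt
  position 6–7: tt
  position 11–12: tt
  position 12–13: tt
  position 16–17: tt

6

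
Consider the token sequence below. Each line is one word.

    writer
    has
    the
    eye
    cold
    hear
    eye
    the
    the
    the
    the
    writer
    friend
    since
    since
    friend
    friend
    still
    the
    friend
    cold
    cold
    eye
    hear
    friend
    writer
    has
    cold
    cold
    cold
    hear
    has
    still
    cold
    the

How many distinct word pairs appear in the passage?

28

35 tokens → 34 bigram windows in total.
Repeated bigrams (each contributes count−1 duplicates):
  cold cold: 3
  the the: 3
  cold hear: 2
  writer has: 2
6 duplicate windows → 34 − 6 = 28 distinct.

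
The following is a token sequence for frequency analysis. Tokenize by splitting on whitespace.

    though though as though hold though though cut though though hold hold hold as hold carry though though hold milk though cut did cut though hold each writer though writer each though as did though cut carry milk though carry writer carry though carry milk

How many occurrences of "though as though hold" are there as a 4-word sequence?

Scanning the 42 overlapping 4-gram windows for "though as though hold":
  position 2–5: though as though hold

1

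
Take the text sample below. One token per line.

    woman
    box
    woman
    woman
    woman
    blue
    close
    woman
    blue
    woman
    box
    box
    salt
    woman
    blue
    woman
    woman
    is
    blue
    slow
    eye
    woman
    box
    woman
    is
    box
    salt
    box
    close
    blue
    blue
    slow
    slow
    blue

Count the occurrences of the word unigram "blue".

7

Scanning the 34 tokens for "blue":
  position 6: blue
  position 9: blue
  position 15: blue
  position 19: blue
  position 30: blue
  position 31: blue
  position 34: blue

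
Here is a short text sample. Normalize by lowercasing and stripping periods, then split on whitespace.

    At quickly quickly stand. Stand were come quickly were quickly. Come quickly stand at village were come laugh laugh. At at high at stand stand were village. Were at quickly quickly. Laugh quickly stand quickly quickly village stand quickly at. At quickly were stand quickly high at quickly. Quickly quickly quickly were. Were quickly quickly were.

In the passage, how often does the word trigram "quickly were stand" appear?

Scanning the 54 overlapping trigram windows for "quickly were stand":
  position 42–44: quickly were stand

1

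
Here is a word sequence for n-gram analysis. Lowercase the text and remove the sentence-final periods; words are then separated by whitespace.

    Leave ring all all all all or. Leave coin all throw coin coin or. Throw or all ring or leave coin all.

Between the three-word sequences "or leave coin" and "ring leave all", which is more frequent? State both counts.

"or leave coin" (2 vs 0)

"or leave coin": 2 occurrences
"ring leave all": 0 occurrences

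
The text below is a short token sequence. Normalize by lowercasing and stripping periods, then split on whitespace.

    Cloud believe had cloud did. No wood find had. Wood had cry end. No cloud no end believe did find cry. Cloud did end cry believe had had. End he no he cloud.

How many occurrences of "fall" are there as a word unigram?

Scanning the 33 tokens for "fall":
  (none found)

0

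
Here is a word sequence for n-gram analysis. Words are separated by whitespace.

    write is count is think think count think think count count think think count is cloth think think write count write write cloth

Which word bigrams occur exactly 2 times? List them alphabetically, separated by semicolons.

count is; count think

Bigram counts meeting the condition (exactly 2 times):
  count is: 2
  count think: 2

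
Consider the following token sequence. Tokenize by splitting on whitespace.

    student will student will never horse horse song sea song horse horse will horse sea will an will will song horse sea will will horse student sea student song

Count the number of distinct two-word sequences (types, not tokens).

29 tokens → 28 bigram windows in total.
Repeated bigrams (each contributes count−1 duplicates):
  horse horse: 2
  horse sea: 2
  sea will: 2
  song horse: 2
  student will: 2
  will horse: 2
  will will: 2
7 duplicate windows → 28 − 7 = 21 distinct.

21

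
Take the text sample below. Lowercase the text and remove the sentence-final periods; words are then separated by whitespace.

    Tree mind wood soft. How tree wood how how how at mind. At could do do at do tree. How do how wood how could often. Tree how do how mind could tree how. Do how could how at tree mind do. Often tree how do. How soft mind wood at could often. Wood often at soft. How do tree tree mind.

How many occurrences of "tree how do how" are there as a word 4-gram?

Scanning the 59 overlapping 4-gram windows for "tree how do how":
  position 19–22: tree how do how
  position 27–30: tree how do how
  position 33–36: tree how do how
  position 44–47: tree how do how

4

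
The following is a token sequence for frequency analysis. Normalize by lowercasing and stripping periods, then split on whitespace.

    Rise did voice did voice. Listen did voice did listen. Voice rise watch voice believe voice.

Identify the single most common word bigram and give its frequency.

"did voice", 3 times

Bigram frequencies (highest first):
  did voice: 3
  voice did: 2
  rise did: 1
  voice listen: 1
  listen did: 1
  did listen: 1
  … (6 more, each ≤ 1)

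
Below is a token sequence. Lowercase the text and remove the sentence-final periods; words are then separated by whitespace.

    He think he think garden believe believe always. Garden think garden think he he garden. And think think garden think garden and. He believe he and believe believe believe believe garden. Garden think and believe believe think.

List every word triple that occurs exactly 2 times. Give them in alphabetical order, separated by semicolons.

Trigram counts meeting the condition (exactly 2 times):
  and believe believe: 2
  believe believe believe: 2
  garden think garden: 2
  think garden think: 2

and believe believe; believe believe believe; garden think garden; think garden think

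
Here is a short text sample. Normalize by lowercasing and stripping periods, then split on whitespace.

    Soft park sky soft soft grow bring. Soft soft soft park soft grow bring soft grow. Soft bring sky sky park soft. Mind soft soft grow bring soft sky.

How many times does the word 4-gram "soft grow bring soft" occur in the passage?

3

Scanning the 26 overlapping 4-gram windows for "soft grow bring soft":
  position 5–8: soft grow bring soft
  position 12–15: soft grow bring soft
  position 25–28: soft grow bring soft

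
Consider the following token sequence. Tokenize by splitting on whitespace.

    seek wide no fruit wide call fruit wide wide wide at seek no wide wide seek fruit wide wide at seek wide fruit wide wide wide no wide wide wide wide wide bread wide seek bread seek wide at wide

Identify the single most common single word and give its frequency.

"wide", 21 times

Unigram frequencies (highest first):
  wide: 21
  seek: 6
  fruit: 4
  no: 3
  at: 3
  bread: 2
  … (1 more, each ≤ 1)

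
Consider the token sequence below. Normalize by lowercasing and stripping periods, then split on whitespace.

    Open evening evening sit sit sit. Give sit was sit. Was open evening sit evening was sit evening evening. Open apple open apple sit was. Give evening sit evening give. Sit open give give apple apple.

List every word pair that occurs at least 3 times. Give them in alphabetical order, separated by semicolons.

Bigram counts meeting the condition (at least 3 times):
  evening sit: 3
  sit evening: 3
  sit was: 3

evening sit; sit evening; sit was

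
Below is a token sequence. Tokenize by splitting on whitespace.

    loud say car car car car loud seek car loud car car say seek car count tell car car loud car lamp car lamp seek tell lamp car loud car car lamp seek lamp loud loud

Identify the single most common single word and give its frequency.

"car", 15 times

Unigram frequencies (highest first):
  car: 15
  loud: 7
  lamp: 5
  seek: 4
  say: 2
  tell: 2
  … (1 more, each ≤ 1)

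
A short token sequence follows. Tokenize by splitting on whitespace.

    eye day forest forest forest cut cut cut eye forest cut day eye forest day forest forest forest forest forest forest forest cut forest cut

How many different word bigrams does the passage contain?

11

25 tokens → 24 bigram windows in total.
Repeated bigrams (each contributes count−1 duplicates):
  forest forest: 8
  forest cut: 4
  cut cut: 2
  day forest: 2
  eye forest: 2
13 duplicate windows → 24 − 13 = 11 distinct.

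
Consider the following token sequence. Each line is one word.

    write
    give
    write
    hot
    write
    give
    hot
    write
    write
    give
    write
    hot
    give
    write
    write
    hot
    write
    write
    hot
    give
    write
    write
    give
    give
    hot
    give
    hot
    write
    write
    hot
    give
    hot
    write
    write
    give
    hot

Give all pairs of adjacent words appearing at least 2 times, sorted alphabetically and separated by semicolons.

give hot; give write; hot give; hot write; write give; write hot; write write

Bigram counts meeting the condition (at least 2 times):
  give hot: 5
  give write: 4
  hot give: 4
  hot write: 5
  write give: 5
  write hot: 5
  write write: 6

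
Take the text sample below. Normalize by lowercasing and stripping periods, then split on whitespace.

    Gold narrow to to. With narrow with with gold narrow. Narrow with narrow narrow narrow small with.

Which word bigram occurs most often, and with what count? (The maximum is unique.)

"narrow narrow", 3 times

Bigram frequencies (highest first):
  narrow narrow: 3
  gold narrow: 2
  with narrow: 2
  narrow with: 2
  narrow to: 1
  to to: 1
  … (5 more, each ≤ 1)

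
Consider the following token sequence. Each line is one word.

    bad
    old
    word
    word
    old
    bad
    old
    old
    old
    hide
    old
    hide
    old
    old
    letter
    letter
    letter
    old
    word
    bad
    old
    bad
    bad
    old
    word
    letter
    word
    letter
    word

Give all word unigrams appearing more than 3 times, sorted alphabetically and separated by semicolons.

bad; letter; old; word

Unigram counts meeting the condition (more than 3 times):
  bad: 5
  letter: 5
  old: 11
  word: 6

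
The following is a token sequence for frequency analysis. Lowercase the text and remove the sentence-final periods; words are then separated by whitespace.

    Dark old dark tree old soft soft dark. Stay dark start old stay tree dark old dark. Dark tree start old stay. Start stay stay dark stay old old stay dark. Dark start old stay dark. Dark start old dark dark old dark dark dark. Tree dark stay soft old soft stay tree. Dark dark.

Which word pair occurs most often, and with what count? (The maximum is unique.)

"dark dark", 7 times

Bigram frequencies (highest first):
  dark dark: 7
  old dark: 4
  stay dark: 4
  start old: 4
  old stay: 4
  dark old: 3
  … (18 more, each ≤ 3)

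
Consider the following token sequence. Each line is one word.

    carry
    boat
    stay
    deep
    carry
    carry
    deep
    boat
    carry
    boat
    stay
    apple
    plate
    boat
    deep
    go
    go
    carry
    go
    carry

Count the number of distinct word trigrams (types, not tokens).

17

20 tokens → 18 trigram windows in total.
Repeated trigrams (each contributes count−1 duplicates):
  carry boat stay: 2
1 duplicate windows → 18 − 1 = 17 distinct.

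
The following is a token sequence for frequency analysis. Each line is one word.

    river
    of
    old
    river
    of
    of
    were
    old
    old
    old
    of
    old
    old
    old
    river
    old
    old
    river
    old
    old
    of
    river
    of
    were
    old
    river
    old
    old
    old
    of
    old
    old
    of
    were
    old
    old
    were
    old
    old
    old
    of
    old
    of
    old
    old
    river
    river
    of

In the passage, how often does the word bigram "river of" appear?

Scanning the 47 overlapping bigram windows for "river of":
  position 1–2: river of
  position 4–5: river of
  position 22–23: river of
  position 47–48: river of

4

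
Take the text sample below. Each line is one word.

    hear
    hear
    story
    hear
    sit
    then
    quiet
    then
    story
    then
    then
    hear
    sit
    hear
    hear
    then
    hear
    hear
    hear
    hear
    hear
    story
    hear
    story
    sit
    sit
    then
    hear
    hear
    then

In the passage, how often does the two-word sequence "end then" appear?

Scanning the 29 overlapping bigram windows for "end then":
  (none found)

0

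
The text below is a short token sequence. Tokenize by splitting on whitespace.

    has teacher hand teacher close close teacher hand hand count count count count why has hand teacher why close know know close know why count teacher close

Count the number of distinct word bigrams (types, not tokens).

27 tokens → 26 bigram windows in total.
Repeated bigrams (each contributes count−1 duplicates):
  count count: 3
  close know: 2
  hand teacher: 2
  teacher close: 2
  teacher hand: 2
6 duplicate windows → 26 − 6 = 20 distinct.

20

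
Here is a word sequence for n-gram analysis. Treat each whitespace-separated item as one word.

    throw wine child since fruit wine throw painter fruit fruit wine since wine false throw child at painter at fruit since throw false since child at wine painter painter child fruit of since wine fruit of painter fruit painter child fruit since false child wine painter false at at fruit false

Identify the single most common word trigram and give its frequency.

Trigram frequencies (highest first):
  painter child fruit: 2
  throw wine child: 1
  wine child since: 1
  child since fruit: 1
  since fruit wine: 1
  fruit wine throw: 1
  … (42 more, each ≤ 1)

"painter child fruit", 2 times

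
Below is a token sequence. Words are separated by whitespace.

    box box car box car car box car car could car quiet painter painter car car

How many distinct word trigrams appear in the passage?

16 tokens → 14 trigram windows in total.
Repeated trigrams (each contributes count−1 duplicates):
  box car car: 2
  car box car: 2
2 duplicate windows → 14 − 2 = 12 distinct.

12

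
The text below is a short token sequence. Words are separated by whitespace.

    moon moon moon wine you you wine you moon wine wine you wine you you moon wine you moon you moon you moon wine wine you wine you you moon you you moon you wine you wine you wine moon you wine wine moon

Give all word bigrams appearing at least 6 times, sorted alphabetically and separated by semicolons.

Bigram counts meeting the condition (at least 6 times):
  wine you: 9
  you moon: 7
  you wine: 7

wine you; you moon; you wine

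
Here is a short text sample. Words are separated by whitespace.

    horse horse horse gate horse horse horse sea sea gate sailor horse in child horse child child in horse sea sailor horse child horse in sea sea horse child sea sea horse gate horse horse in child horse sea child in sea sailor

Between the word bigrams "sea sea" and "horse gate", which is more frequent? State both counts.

"sea sea" (3 vs 2)

"sea sea": 3 occurrences
"horse gate": 2 occurrences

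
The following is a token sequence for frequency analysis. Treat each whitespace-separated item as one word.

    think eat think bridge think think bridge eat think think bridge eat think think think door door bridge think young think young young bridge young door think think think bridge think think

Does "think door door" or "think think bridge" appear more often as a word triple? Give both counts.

"think door door": 1 occurrence
"think think bridge": 3 occurrences

"think think bridge" (3 vs 1)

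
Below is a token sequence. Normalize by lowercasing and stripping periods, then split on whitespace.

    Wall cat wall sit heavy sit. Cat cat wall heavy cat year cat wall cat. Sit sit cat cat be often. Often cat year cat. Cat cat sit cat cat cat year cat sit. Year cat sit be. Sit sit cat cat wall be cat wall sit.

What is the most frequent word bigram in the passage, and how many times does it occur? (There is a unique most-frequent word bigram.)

Bigram frequencies (highest first):
  cat cat: 7
  cat wall: 5
  sit cat: 4
  year cat: 4
  cat sit: 4
  cat year: 3
  … (16 more, each ≤ 2)

"cat cat", 7 times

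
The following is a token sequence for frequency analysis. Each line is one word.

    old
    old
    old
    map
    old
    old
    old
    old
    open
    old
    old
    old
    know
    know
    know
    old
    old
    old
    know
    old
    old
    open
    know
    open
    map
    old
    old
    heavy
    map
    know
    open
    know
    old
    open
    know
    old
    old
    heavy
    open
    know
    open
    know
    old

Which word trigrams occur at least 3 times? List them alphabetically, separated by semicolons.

Trigram counts meeting the condition (at least 3 times):
  know old old: 3
  old old old: 5
  open know old: 3

know old old; old old old; open know old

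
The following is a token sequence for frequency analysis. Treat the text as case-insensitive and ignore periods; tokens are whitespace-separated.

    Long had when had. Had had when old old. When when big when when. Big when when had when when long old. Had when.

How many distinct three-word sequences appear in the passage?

24 tokens → 22 trigram windows in total.
Repeated trigrams (each contributes count−1 duplicates):
  big when when: 2
  when big when: 2
  when when big: 2
3 duplicate windows → 22 − 3 = 19 distinct.

19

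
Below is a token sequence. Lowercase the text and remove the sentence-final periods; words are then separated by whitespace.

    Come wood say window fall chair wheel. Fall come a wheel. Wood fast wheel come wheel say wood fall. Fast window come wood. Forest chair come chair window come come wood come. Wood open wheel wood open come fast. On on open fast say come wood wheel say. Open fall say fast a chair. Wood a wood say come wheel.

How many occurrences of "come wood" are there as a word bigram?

Scanning the 59 overlapping bigram windows for "come wood":
  position 1–2: come wood
  position 22–23: come wood
  position 30–31: come wood
  position 32–33: come wood
  position 45–46: come wood

5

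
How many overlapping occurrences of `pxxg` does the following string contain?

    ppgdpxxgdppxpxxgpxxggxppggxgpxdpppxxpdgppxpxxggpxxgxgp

5

Sliding a length-4 window over the 54 characters (51 positions):
  position 5–8: pxxg
  position 13–16: pxxg
  position 17–20: pxxg
  position 43–46: pxxg
  position 48–51: pxxg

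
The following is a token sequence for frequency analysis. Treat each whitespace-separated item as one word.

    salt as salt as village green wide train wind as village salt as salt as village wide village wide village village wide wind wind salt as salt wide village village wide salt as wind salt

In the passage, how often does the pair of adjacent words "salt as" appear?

6

Scanning the 34 overlapping bigram windows for "salt as":
  position 1–2: salt as
  position 3–4: salt as
  position 12–13: salt as
  position 14–15: salt as
  position 25–26: salt as
  position 32–33: salt as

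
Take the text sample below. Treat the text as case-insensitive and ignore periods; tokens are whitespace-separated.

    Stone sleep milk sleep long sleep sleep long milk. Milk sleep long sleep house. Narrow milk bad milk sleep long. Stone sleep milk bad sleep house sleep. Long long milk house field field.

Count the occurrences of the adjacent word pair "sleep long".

5

Scanning the 32 overlapping bigram windows for "sleep long":
  position 4–5: sleep long
  position 7–8: sleep long
  position 11–12: sleep long
  position 19–20: sleep long
  position 27–28: sleep long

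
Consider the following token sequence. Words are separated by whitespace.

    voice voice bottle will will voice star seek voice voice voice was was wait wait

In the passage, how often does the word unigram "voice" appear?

Scanning the 15 tokens for "voice":
  position 1: voice
  position 2: voice
  position 6: voice
  position 9: voice
  position 10: voice
  position 11: voice

6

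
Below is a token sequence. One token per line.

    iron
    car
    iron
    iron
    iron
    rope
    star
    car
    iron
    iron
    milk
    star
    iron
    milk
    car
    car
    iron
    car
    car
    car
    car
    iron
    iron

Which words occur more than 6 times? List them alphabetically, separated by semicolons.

car; iron

Unigram counts meeting the condition (more than 6 times):
  car: 8
  iron: 10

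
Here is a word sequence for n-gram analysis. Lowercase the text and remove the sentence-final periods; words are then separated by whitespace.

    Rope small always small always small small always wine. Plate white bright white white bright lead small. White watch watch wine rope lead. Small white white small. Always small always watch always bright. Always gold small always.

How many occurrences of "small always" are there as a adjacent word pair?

Scanning the 36 overlapping bigram windows for "small always":
  position 2–3: small always
  position 4–5: small always
  position 7–8: small always
  position 27–28: small always
  position 29–30: small always
  position 36–37: small always

6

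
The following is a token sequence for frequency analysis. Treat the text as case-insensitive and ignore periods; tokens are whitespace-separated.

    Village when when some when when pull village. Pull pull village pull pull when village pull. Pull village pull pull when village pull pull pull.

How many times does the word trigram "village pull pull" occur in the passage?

Scanning the 23 overlapping trigram windows for "village pull pull":
  position 8–10: village pull pull
  position 11–13: village pull pull
  position 15–17: village pull pull
  position 18–20: village pull pull
  position 22–24: village pull pull

5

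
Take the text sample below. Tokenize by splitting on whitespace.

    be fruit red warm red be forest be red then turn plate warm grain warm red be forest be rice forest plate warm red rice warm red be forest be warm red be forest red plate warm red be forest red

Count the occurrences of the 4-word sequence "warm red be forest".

Scanning the 38 overlapping 4-gram windows for "warm red be forest":
  position 4–7: warm red be forest
  position 15–18: warm red be forest
  position 26–29: warm red be forest
  position 31–34: warm red be forest
  position 37–40: warm red be forest

5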